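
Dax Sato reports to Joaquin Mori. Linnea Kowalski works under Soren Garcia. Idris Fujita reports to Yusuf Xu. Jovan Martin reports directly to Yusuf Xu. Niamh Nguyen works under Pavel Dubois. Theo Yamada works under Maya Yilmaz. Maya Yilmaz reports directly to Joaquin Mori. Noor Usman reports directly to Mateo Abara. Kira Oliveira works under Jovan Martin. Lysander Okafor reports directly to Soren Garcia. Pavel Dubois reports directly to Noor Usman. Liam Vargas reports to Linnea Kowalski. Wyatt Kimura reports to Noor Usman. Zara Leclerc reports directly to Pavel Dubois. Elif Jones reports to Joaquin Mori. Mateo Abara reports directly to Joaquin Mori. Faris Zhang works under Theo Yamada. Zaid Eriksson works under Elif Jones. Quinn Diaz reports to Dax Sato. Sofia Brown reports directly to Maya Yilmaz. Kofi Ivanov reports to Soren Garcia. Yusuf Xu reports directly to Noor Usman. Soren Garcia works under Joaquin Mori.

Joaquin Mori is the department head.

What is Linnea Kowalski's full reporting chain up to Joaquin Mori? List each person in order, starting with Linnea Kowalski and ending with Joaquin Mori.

Linnea Kowalski reports to Soren Garcia. Soren Garcia reports to Joaquin Mori. Joaquin Mori is at the top.

Linnea Kowalski -> Soren Garcia -> Joaquin Mori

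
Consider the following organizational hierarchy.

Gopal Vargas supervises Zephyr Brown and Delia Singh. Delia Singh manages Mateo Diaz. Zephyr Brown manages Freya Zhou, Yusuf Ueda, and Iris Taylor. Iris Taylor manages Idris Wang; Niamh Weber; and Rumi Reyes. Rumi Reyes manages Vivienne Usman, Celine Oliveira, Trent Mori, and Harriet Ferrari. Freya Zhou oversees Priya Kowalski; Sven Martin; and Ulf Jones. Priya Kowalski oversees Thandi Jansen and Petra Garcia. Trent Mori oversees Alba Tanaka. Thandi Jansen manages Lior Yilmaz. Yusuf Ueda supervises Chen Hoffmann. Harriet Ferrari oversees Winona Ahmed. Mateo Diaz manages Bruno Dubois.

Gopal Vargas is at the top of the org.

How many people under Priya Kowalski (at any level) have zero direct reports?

The people in Priya Kowalski's organization with no one reporting to them are Petra Garcia, Lior Yilmaz. That is 2.

2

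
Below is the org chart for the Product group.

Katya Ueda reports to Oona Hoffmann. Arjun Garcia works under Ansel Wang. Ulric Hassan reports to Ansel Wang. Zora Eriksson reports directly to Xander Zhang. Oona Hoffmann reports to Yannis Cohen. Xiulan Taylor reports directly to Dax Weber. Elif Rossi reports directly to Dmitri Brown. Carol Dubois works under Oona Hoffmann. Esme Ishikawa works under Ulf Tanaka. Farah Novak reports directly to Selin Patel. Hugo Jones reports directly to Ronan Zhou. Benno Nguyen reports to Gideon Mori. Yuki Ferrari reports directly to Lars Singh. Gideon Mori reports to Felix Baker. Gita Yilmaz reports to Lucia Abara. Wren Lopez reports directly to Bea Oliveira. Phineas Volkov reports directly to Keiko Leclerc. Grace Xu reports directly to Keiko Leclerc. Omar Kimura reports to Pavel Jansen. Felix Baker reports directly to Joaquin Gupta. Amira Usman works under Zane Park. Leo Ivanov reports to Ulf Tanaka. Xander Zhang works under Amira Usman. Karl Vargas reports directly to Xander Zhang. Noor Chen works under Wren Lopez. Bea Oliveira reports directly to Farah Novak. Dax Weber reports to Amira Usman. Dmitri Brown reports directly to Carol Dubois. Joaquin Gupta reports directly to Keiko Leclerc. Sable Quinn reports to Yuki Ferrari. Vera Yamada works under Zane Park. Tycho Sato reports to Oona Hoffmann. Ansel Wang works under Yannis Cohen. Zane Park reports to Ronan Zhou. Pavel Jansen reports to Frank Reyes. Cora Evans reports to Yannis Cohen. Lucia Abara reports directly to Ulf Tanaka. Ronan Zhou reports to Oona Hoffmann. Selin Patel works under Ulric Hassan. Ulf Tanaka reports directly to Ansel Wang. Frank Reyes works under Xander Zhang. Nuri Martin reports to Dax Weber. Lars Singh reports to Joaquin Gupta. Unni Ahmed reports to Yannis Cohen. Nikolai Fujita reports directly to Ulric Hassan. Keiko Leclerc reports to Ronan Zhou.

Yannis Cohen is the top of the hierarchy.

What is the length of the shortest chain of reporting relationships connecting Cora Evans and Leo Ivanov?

Cora Evans is 1 level below Yannis Cohen, and Leo Ivanov is 3 levels below Yannis Cohen (their lowest common manager). The shortest path runs up from Cora Evans to Yannis Cohen and back down to Leo Ivanov: 1 + 3 = 4 links.

4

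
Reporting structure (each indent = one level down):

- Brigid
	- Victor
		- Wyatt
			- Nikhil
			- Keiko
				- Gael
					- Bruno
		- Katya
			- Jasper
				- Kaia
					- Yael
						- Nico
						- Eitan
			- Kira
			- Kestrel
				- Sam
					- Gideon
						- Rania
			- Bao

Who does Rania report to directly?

Gideon

Rania reports directly to Gideon.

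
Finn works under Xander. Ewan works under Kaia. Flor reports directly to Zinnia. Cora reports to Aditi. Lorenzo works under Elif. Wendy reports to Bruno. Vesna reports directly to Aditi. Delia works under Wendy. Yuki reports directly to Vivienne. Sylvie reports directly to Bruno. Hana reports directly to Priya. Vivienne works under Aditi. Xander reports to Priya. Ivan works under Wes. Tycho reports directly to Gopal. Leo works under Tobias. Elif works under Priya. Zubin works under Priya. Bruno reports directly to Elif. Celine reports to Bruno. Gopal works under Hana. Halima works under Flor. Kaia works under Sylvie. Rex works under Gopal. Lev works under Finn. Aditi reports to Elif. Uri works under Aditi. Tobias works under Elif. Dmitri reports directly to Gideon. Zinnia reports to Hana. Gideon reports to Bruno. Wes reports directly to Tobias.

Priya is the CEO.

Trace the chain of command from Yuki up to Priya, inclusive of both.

Yuki -> Vivienne -> Aditi -> Elif -> Priya

Yuki reports to Vivienne. Vivienne reports to Aditi. Aditi reports to Elif. Elif reports to Priya. Priya is at the top.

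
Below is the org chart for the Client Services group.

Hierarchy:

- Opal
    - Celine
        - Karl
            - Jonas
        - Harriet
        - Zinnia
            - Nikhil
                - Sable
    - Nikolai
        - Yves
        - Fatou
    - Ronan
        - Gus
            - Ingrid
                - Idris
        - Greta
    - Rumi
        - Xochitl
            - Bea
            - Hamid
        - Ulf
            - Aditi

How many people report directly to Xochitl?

Xochitl directly manages Bea, Hamid. That is 2 direct reports.

2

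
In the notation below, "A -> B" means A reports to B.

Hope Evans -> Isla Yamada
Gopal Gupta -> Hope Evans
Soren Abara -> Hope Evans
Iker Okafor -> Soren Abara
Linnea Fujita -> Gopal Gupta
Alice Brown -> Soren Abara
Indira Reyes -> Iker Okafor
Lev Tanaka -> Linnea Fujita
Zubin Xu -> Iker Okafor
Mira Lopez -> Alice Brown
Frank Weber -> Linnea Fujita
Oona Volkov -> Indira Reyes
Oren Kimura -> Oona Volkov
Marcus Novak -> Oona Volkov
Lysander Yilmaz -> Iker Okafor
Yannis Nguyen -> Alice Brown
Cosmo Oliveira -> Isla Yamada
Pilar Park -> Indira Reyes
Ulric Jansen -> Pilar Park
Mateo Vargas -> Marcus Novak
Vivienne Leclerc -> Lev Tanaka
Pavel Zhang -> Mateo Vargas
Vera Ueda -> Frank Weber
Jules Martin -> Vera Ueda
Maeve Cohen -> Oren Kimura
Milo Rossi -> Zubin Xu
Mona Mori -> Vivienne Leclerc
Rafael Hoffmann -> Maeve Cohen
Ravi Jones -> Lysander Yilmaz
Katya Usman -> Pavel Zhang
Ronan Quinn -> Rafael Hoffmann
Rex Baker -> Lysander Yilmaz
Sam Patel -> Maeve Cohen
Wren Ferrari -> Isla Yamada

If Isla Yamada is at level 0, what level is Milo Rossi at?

Chain from Milo Rossi up to Isla Yamada: Milo Rossi → Zubin Xu → Iker Okafor → Soren Abara → Hope Evans → Isla Yamada. That is 5 steps up, so Milo Rossi is 5 levels below Isla Yamada.

5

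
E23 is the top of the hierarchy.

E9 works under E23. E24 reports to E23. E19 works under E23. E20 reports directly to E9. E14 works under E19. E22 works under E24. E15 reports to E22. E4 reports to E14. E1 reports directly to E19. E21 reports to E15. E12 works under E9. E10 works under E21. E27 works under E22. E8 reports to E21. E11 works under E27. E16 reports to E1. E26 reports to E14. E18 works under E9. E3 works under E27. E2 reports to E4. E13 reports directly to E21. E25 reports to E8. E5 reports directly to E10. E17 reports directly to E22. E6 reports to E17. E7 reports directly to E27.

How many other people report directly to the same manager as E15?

2

E15 reports to E22. E22's other direct reports are E27, E17 — 2 peers.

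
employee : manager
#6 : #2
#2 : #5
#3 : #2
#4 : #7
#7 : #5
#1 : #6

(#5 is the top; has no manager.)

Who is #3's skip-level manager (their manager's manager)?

#5

#3 reports to #2, and #2 reports to #5. So #3's skip-level manager is #5.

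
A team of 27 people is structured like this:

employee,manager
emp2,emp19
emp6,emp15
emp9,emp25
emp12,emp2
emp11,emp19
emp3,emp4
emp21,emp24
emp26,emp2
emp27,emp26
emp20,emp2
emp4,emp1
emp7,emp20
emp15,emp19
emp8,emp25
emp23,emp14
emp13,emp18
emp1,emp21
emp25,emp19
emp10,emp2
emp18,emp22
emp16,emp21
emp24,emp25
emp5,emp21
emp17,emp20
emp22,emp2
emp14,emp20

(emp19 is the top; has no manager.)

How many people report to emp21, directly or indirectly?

5

emp21 directly manages emp1, emp16, emp5. Under emp1: emp4, emp3 (2). emp16 has no reports. emp5 has no reports. So emp21's organization is 3 direct reports plus everyone under them: 3 + 1 + 1 = 5.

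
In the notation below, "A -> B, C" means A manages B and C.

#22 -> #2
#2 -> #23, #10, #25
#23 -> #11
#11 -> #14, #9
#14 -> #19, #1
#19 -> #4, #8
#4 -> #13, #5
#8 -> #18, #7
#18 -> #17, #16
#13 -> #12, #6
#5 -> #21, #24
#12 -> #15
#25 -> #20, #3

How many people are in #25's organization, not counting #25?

#25 directly manages #20, #3. #20 has no reports. #3 has no reports. So #25's organization is 2 direct reports plus everyone under them: 1 + 1 = 2.

2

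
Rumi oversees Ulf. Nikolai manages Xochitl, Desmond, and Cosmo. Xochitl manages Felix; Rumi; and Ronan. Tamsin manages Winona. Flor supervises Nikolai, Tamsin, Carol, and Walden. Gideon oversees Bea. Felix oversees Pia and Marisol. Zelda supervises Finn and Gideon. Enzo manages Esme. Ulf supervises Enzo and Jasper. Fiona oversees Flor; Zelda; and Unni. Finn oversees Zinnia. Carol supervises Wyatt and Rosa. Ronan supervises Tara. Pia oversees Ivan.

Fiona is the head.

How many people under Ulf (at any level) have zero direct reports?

2

The people in Ulf's organization with no one reporting to them are Esme, Jasper. That is 2.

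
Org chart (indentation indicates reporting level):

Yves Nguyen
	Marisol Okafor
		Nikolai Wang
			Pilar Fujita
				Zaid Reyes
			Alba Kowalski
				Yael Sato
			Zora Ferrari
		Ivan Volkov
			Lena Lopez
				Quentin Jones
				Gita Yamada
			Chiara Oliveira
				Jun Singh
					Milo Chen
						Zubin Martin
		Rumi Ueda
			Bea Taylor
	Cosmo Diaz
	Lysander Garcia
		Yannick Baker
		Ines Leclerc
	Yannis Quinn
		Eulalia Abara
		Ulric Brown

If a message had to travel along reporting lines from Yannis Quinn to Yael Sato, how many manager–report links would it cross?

5

Yannis Quinn is 1 level below Yves Nguyen, and Yael Sato is 4 levels below Yves Nguyen (their lowest common manager). The shortest path runs up from Yannis Quinn to Yves Nguyen and back down to Yael Sato: 1 + 4 = 5 links.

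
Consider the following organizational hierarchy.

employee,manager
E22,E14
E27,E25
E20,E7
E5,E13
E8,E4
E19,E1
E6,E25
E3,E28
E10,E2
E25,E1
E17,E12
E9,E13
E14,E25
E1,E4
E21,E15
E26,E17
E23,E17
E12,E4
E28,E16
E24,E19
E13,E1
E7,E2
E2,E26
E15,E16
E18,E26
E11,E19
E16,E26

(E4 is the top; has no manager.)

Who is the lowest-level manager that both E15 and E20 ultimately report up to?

E26

E15's chain of managers is E16, E26, E17, E12, E4. E20's chain of managers is E7, E2, E26, E17, E12, E4. The first manager that appears in both chains is E26.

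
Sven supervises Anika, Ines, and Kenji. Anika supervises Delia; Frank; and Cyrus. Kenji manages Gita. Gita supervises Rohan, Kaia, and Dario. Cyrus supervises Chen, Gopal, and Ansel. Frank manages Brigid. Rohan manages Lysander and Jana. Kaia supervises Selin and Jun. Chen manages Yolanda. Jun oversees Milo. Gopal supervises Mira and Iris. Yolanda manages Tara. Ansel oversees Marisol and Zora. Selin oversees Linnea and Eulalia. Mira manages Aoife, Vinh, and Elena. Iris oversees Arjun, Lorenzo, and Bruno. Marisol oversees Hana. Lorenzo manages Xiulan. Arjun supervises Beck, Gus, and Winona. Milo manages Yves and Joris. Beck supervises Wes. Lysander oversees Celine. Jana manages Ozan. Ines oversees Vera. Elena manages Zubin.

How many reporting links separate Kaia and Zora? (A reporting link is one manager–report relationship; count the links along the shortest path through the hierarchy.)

Kaia is 3 levels below Sven, and Zora is 4 levels below Sven (their lowest common manager). The shortest path runs up from Kaia to Sven and back down to Zora: 3 + 4 = 7 links.

7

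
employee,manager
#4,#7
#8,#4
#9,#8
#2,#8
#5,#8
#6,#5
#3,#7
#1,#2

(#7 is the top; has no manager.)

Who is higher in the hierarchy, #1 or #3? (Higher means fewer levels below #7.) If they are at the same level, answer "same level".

#1 is 4 levels below #7; #3 is 1. #3 is higher.

#3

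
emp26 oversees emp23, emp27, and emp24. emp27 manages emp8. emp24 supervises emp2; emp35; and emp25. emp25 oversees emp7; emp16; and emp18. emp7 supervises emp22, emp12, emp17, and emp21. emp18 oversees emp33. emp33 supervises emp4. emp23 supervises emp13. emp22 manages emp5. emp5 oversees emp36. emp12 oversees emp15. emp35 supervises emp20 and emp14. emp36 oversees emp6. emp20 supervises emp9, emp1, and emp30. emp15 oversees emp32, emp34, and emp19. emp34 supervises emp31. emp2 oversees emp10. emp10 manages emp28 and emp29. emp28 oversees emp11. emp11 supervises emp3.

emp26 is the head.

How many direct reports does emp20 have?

emp20 directly manages emp9, emp30, emp1. That is 3 direct reports.

3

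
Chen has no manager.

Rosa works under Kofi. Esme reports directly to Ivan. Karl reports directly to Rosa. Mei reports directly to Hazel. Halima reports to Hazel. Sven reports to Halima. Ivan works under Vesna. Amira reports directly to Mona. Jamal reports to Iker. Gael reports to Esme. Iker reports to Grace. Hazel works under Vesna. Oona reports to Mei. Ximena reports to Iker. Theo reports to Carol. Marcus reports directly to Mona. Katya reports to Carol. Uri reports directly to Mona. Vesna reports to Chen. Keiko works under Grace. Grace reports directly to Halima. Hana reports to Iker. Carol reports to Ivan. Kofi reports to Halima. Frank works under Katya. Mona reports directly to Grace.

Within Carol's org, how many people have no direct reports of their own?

The people in Carol's organization with no one reporting to them are Frank, Theo. That is 2.

2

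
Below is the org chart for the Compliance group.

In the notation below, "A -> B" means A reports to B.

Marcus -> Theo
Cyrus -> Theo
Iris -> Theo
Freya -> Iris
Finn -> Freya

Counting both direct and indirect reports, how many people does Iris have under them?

2

Iris directly manages Freya. Under Freya: Finn (1). That's 2 in total.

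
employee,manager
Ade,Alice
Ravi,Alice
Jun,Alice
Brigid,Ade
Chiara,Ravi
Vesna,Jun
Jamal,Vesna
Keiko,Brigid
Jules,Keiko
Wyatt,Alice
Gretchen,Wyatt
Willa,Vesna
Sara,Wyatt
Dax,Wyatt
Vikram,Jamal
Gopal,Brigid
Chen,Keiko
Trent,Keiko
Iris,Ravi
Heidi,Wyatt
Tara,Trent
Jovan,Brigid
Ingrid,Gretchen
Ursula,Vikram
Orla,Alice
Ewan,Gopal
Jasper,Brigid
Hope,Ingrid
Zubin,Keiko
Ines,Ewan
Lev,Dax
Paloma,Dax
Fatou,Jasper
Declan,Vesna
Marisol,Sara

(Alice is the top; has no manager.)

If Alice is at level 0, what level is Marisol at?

3

Chain from Marisol up to Alice: Marisol → Sara → Wyatt → Alice. That is 3 steps up, so Marisol is 3 levels below Alice.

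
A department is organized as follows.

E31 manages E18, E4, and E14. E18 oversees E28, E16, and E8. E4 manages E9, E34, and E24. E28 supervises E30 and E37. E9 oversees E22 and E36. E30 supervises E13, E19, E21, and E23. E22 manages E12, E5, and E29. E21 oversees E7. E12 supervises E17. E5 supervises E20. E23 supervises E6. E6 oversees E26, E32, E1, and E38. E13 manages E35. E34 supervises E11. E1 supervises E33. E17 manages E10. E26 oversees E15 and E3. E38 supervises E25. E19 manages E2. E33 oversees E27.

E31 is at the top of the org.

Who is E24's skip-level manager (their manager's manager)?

E24 reports to E4, and E4 reports to E31. So E24's skip-level manager is E31.

E31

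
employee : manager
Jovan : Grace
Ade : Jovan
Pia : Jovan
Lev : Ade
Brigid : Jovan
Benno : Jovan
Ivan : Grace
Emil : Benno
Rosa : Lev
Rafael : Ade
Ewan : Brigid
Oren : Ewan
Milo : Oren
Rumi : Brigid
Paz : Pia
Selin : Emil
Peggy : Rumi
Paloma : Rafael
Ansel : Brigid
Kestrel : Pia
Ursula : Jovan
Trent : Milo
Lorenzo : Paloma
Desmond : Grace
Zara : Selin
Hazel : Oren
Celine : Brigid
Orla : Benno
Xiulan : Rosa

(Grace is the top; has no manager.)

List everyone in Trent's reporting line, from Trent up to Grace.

Trent -> Milo -> Oren -> Ewan -> Brigid -> Jovan -> Grace

Trent reports to Milo. Milo reports to Oren. Oren reports to Ewan. Ewan reports to Brigid. Brigid reports to Jovan. Jovan reports to Grace. Grace is at the top.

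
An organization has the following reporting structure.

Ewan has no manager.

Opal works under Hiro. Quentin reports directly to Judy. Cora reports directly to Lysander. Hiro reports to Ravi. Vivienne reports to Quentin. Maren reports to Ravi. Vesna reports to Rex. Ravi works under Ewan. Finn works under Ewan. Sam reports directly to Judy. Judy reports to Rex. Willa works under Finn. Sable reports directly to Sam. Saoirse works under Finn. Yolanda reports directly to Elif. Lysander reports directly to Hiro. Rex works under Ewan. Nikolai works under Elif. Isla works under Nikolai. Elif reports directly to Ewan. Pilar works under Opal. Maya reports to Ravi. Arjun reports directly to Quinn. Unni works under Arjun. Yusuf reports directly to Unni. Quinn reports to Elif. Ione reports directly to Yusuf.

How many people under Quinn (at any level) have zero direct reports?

1

The only person in Quinn's organization with no one reporting to them is Ione. That is 1.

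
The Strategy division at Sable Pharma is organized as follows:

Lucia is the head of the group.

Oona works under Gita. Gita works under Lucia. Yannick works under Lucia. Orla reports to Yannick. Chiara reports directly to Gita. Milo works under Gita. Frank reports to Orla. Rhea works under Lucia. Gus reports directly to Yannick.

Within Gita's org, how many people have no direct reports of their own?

The people in Gita's organization with no one reporting to them are Milo, Chiara, Oona. That is 3.

3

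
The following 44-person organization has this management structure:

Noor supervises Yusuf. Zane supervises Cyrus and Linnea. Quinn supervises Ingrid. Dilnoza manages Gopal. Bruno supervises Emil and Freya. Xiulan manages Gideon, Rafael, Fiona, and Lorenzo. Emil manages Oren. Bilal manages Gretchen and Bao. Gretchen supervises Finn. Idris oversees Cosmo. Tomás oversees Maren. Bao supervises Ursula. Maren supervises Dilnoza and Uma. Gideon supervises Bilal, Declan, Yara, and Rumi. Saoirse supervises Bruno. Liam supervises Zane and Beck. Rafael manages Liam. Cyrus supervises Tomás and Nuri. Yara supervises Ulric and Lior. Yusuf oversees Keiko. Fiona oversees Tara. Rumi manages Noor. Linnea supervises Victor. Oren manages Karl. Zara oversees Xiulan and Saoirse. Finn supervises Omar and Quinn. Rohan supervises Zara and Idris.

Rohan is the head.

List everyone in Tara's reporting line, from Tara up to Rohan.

Tara -> Fiona -> Xiulan -> Zara -> Rohan

Tara reports to Fiona. Fiona reports to Xiulan. Xiulan reports to Zara. Zara reports to Rohan. Rohan is at the top.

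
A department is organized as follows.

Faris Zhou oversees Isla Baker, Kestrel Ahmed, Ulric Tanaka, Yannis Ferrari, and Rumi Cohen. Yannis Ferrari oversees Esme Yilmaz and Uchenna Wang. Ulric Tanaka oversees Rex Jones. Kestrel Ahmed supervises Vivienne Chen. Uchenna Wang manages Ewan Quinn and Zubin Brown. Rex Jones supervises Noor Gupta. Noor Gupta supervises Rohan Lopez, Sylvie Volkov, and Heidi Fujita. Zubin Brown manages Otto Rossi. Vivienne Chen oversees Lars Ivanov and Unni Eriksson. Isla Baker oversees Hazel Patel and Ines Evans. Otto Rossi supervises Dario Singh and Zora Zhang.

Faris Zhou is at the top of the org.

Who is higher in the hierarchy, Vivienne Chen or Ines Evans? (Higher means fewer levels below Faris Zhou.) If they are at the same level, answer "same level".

Both Vivienne Chen and Ines Evans are 2 levels below Faris Zhou.

same level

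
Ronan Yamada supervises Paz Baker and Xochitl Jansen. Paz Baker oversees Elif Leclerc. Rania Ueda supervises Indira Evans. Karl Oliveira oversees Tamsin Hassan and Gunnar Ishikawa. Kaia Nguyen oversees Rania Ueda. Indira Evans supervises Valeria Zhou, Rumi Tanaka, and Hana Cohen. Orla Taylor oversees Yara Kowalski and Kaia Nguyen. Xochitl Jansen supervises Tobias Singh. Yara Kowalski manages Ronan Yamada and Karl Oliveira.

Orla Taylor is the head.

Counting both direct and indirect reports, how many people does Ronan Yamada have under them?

4

Ronan Yamada directly manages Paz Baker, Xochitl Jansen. Under Paz Baker: Elif Leclerc (1). Under Xochitl Jansen: Tobias Singh (1). So Ronan Yamada's organization is 2 direct reports plus everyone under them: 2 + 2 = 4.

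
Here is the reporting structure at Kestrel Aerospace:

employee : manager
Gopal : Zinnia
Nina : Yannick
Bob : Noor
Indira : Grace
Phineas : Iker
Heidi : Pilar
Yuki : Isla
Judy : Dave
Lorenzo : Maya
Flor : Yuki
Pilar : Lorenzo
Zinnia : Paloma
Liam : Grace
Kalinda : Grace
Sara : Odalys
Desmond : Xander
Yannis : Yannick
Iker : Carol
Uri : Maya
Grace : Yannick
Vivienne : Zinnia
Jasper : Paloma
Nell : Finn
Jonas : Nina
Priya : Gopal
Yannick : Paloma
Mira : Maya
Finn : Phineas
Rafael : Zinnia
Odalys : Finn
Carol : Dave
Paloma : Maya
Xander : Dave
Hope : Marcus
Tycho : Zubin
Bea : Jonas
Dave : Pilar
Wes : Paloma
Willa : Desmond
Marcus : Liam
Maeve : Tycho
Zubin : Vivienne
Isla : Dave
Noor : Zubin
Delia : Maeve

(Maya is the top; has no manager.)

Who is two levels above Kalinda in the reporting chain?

Yannick

Kalinda reports to Grace, and Grace reports to Yannick. So Kalinda's skip-level manager is Yannick.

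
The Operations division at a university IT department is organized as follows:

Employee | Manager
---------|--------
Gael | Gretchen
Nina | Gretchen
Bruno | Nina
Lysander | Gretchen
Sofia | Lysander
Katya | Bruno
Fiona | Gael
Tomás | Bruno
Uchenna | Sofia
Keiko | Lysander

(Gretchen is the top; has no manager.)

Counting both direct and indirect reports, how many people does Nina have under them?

3

Nina directly manages Bruno. Under Bruno: Tomás, Katya (2). That's 3 in total.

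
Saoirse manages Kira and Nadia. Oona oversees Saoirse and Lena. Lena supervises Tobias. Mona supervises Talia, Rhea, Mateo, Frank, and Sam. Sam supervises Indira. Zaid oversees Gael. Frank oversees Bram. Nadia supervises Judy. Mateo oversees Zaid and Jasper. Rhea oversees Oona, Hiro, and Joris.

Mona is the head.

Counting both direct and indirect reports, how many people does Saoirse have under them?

3

Saoirse directly manages Kira, Nadia. Kira has no reports. Under Nadia: Judy (1). So Saoirse's organization is 2 direct reports plus everyone under them: 1 + 2 = 3.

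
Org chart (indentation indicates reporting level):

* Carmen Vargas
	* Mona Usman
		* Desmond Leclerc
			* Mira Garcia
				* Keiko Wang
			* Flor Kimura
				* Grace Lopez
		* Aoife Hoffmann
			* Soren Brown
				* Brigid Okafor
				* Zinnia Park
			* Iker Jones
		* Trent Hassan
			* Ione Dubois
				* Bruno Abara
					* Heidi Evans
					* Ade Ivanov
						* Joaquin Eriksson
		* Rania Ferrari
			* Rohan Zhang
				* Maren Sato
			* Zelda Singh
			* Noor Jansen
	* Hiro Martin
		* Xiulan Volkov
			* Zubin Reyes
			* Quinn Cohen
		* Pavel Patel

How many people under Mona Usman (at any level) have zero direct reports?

The people in Mona Usman's organization with no one reporting to them are Noor Jansen, Zelda Singh, Maren Sato, Joaquin Eriksson, Heidi Evans, Iker Jones, Zinnia Park, Brigid Okafor, Grace Lopez, Keiko Wang. That is 10.

10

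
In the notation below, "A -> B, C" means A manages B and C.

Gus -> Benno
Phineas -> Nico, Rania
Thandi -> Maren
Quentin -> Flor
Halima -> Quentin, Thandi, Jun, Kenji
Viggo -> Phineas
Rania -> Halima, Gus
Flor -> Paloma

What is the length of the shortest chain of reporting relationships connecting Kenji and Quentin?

2

Kenji is 1 level below Halima, and Quentin is 1 level below Halima (their lowest common manager). The shortest path runs up from Kenji to Halima and back down to Quentin: 1 + 1 = 2 links.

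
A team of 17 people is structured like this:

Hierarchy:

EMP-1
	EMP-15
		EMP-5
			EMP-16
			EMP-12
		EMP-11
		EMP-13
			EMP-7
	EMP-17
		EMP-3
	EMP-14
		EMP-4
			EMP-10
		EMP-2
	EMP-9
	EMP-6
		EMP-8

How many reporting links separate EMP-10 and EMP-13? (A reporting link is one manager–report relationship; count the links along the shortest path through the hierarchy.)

5

EMP-10 is 3 levels below EMP-1, and EMP-13 is 2 levels below EMP-1 (their lowest common manager). The shortest path runs up from EMP-10 to EMP-1 and back down to EMP-13: 3 + 2 = 5 links.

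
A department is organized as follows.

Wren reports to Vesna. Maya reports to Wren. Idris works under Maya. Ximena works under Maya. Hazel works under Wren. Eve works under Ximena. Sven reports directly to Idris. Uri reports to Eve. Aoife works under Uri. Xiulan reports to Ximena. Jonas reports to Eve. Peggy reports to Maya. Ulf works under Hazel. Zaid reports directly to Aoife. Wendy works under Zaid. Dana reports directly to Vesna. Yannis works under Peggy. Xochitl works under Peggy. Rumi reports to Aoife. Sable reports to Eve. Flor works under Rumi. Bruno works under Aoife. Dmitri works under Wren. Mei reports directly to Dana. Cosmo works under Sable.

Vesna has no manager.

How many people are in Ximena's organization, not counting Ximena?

12

Ximena directly manages Eve, Xiulan. Under Eve: Sable, Cosmo, Jonas, Uri, Aoife, Bruno, Rumi, Flor, Zaid, Wendy (10). Xiulan has no reports. So Ximena's organization is 2 direct reports plus everyone under them: 11 + 1 = 12.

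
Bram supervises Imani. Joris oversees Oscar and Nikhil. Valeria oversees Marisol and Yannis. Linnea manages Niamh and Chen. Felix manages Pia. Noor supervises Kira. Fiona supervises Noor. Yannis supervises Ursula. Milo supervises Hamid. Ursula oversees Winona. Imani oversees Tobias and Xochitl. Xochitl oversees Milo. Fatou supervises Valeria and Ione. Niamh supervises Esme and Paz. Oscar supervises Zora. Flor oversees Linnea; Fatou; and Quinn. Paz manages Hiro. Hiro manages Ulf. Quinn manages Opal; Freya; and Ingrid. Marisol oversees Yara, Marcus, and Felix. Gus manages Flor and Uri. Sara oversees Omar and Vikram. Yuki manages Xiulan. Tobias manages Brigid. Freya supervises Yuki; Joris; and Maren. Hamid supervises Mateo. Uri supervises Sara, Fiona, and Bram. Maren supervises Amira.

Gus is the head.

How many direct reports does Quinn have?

3

Quinn directly manages Opal, Freya, Ingrid. That is 3 direct reports.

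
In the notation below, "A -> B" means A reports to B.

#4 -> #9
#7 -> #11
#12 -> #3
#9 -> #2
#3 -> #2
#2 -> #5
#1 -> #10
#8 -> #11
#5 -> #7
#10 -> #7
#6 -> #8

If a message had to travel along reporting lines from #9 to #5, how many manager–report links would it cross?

2

#9 is in #5's organization: the chain from #9 up to #5 is #9 → #2 → #5, which is 2 links.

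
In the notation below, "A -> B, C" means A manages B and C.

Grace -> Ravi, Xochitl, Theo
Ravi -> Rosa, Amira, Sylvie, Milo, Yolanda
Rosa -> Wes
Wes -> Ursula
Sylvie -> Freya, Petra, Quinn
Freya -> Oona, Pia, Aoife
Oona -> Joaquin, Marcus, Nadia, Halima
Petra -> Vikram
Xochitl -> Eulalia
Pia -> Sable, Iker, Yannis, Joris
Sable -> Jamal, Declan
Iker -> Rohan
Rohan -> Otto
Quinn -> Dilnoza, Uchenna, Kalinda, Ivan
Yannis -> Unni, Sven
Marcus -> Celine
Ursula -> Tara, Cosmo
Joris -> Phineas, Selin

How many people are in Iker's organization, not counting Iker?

Iker directly manages Rohan. Under Rohan: Otto (1). That's 2 in total.

2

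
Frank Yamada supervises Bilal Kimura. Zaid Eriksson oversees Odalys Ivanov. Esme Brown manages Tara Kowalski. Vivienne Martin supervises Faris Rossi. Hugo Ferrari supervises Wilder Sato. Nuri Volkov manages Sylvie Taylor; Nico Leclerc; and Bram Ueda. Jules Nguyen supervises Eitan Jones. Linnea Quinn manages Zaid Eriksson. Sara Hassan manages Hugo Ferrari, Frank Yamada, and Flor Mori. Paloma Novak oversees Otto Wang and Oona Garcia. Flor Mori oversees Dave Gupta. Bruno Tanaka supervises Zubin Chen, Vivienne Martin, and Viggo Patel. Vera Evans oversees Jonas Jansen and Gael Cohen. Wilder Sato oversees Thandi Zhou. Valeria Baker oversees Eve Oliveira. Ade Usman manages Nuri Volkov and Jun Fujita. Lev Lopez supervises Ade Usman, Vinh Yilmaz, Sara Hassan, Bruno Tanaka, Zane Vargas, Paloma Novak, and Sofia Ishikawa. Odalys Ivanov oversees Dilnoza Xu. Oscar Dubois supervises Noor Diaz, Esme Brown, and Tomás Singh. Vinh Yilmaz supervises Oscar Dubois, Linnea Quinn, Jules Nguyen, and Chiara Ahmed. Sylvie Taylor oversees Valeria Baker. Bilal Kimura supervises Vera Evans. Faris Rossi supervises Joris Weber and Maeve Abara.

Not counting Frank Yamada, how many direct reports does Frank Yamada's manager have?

2

Frank Yamada reports to Sara Hassan. Sara Hassan's other direct reports are Hugo Ferrari, Flor Mori — 2 peers.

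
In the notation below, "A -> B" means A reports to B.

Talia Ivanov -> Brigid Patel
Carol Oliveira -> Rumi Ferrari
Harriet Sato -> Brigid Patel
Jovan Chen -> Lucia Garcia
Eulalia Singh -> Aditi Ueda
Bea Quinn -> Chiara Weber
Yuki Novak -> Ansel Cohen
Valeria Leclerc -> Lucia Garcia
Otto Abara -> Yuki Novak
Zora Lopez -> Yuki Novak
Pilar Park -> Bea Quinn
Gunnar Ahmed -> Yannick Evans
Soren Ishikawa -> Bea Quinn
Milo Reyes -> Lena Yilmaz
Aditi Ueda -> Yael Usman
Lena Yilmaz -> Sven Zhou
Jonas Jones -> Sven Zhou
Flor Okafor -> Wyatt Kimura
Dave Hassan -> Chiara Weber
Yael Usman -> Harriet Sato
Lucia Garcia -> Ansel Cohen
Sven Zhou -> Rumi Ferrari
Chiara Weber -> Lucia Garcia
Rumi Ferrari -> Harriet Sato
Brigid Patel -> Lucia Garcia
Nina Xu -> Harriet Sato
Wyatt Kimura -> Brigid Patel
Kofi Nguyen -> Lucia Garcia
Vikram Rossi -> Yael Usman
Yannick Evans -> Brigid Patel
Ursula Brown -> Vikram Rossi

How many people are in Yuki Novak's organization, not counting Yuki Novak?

2

Yuki Novak directly manages Zora Lopez, Otto Abara. Zora Lopez has no reports. Otto Abara has no reports. So Yuki Novak's organization is 2 direct reports plus everyone under them: 1 + 1 = 2.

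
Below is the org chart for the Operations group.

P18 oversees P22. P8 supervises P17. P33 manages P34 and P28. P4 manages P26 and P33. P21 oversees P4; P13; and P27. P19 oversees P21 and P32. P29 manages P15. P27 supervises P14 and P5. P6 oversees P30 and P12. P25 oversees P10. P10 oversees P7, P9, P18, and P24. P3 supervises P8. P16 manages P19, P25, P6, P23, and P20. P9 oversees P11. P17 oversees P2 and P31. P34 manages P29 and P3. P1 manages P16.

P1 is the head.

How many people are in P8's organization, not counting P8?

3

P8 directly manages P17. Under P17: P2, P31 (2). That's 3 in total.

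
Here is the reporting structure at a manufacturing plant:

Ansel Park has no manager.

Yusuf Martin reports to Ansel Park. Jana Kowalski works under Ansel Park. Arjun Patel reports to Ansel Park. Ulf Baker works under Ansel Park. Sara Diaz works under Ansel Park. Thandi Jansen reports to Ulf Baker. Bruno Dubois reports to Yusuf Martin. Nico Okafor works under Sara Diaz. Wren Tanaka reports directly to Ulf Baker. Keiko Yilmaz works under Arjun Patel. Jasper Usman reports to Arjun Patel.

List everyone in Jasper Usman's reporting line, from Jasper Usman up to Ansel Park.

Jasper Usman -> Arjun Patel -> Ansel Park

Jasper Usman reports to Arjun Patel. Arjun Patel reports to Ansel Park. Ansel Park is at the top.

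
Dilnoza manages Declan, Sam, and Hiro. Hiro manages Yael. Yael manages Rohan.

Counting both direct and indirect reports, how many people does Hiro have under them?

2

Hiro directly manages Yael. Under Yael: Rohan (1). That's 2 in total.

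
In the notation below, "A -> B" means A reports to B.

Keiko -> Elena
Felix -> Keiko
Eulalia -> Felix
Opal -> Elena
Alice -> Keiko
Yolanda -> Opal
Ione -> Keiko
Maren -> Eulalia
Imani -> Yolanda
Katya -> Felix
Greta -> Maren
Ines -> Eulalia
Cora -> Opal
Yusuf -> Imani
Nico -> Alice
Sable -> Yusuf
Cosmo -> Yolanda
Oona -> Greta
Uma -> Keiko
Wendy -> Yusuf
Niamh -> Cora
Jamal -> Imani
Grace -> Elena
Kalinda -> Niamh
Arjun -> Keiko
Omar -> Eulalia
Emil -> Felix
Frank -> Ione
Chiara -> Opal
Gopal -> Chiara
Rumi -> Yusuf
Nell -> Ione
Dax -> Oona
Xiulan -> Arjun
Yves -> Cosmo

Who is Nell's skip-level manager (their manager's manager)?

Keiko

Nell reports to Ione, and Ione reports to Keiko. So Nell's skip-level manager is Keiko.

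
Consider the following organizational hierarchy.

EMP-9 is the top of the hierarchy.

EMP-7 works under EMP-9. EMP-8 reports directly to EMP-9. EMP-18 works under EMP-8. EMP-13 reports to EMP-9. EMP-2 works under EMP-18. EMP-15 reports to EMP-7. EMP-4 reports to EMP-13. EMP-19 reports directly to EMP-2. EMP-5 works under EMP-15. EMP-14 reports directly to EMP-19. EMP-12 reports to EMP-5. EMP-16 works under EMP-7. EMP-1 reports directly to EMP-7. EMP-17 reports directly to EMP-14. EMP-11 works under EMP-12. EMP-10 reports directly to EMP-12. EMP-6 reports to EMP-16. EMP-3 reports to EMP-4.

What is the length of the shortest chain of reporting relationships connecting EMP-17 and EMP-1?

EMP-17 is 6 levels below EMP-9, and EMP-1 is 2 levels below EMP-9 (their lowest common manager). The shortest path runs up from EMP-17 to EMP-9 and back down to EMP-1: 6 + 2 = 8 links.

8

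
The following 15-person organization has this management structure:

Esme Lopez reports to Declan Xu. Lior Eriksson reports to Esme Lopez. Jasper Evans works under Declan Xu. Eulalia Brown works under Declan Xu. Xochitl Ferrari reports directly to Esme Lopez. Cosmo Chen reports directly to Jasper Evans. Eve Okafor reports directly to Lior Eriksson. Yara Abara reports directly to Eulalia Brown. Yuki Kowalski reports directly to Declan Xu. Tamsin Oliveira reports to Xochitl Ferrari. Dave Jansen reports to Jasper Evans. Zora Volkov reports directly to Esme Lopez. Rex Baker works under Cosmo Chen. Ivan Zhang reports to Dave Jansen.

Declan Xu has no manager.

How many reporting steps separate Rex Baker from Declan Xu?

3

Chain from Rex Baker up to Declan Xu: Rex Baker → Cosmo Chen → Jasper Evans → Declan Xu. That is 3 steps up, so Rex Baker is 3 levels below Declan Xu.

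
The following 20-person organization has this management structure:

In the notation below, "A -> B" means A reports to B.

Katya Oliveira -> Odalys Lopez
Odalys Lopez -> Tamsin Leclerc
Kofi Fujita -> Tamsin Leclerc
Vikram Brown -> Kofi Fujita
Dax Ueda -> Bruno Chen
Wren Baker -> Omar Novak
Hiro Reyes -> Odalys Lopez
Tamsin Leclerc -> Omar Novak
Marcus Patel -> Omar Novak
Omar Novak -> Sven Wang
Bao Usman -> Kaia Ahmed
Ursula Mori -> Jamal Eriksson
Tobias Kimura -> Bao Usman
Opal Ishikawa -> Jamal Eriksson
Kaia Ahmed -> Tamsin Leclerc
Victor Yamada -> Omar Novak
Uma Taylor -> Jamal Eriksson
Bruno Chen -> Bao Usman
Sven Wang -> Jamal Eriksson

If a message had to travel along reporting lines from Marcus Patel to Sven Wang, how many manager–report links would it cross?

2

Marcus Patel is in Sven Wang's organization: the chain from Marcus Patel up to Sven Wang is Marcus Patel → Omar Novak → Sven Wang, which is 2 links.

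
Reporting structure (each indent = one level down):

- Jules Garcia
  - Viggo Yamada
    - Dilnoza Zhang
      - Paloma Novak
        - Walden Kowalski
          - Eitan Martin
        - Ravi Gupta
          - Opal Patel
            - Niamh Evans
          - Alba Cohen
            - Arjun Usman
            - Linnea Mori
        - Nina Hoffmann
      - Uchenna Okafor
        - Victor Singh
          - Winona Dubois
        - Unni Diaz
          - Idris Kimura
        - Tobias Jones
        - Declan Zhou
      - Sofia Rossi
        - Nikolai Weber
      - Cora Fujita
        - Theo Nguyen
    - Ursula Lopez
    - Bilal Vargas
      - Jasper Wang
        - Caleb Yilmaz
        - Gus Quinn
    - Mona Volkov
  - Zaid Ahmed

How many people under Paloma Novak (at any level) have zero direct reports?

5

The people in Paloma Novak's organization with no one reporting to them are Nina Hoffmann, Linnea Mori, Arjun Usman, Niamh Evans, Eitan Martin. That is 5.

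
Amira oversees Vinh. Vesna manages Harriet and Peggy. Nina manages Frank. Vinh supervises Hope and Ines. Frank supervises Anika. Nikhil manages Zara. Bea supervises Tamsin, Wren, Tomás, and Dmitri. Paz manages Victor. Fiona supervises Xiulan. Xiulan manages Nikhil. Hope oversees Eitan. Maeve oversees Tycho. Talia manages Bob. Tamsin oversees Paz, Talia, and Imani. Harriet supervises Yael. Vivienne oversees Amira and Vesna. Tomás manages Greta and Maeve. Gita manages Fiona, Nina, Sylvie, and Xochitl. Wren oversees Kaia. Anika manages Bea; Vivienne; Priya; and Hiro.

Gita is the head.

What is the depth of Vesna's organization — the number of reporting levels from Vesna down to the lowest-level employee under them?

The longest chain under Vesna runs Vesna → Harriet → Yael, which is 2 levels below Vesna.

2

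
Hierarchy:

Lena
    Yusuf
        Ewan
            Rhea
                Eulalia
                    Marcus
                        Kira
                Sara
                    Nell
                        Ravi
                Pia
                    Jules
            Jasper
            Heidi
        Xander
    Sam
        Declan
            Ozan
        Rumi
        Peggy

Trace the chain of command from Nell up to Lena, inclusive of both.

Nell reports to Sara. Sara reports to Rhea. Rhea reports to Ewan. Ewan reports to Yusuf. Yusuf reports to Lena. Lena is at the top.

Nell -> Sara -> Rhea -> Ewan -> Yusuf -> Lena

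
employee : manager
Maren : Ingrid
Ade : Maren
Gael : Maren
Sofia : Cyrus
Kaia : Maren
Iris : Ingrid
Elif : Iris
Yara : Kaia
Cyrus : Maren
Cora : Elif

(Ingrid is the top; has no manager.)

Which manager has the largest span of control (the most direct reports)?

Direct-report counts: Ingrid has 2; Maren has 4; Kaia has 1; Cyrus has 1; Iris has 1; Elif has 1. The largest is 4, held by Maren.

Maren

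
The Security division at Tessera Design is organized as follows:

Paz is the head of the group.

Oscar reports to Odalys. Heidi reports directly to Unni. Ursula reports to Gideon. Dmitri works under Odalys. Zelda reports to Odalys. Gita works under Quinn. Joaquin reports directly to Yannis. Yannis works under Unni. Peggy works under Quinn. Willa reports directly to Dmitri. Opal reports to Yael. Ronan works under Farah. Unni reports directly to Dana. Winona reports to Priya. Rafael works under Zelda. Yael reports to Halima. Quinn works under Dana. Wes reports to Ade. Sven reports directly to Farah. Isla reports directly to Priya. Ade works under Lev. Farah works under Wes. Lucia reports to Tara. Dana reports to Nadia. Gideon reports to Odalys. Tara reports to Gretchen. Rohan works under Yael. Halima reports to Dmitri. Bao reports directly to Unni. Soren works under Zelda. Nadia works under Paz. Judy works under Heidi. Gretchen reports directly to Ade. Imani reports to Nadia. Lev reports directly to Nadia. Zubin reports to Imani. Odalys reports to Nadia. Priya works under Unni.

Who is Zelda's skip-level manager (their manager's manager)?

Zelda reports to Odalys, and Odalys reports to Nadia. So Zelda's skip-level manager is Nadia.

Nadia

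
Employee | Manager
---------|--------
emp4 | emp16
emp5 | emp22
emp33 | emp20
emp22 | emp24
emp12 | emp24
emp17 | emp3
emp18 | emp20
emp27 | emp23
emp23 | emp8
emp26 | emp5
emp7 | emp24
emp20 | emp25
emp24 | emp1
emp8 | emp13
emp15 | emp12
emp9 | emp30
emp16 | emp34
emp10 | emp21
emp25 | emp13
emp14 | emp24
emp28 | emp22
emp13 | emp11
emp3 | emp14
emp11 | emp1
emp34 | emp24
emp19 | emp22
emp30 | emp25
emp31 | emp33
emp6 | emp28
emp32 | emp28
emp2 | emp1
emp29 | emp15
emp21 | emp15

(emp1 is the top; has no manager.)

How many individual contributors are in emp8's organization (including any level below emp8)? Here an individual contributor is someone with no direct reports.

1

The only person in emp8's organization with no one reporting to them is emp27. That is 1.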